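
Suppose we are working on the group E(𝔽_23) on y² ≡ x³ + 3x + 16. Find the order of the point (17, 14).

7

2P: tangent at (17, 14): λ = (3·17² + 3)/(2·14) ≡ 19/5. 5⁻¹ ≡ 14 (mod 23), so λ ≡ 19·14 ≡ 13.
  x = λ² - 17 - 17 = 169 - 34 ≡ 20; y = λ·(17 - 20) - 14 ≡ 16. → (20, 16)
3P: (20, 16) + (17, 14). λ = (14 - 16)/(17 - 20) ≡ 21/20 mod 23. 20⁻¹ ≡ 15 (mod 23), so λ ≡ 16.
  x = λ² - 20 - 17 = 256 - 37 ≡ 12; y = λ·(20 - 12) - 16 ≡ 20. → (12, 20)
4P: (12, 20) + (17, 14). λ = (14 - 20)/(17 - 12) ≡ 17/5 mod 23. 5⁻¹ ≡ 14 (mod 23), so λ ≡ 8.
  x = λ² - 12 - 17 = 64 - 29 ≡ 12; y = λ·(12 - 12) - 20 ≡ 3. → (12, 3)
5P: (12, 3) + (17, 14). λ = (14 - 3)/(17 - 12) ≡ 11/5 mod 23. 5⁻¹ ≡ 14 (mod 23), so λ ≡ 16.
  x = λ² - 12 - 17 = 256 - 29 ≡ 20; y = λ·(12 - 20) - 3 ≡ 7. → (20, 7)
6P: (20, 7) + (17, 14). λ = (14 - 7)/(17 - 20) ≡ 7/20 mod 23. 20⁻¹ ≡ 15 (mod 23), so λ ≡ 13.
  x = λ² - 20 - 17 = 169 - 37 ≡ 17; y = λ·(20 - 17) - 7 ≡ 9. → (17, 9)
7P: (17, 9) + (17, 14): same x and y₁ ≡ -y₂, so the sum is 𝒪.
7P = 𝒪, so the order is 7.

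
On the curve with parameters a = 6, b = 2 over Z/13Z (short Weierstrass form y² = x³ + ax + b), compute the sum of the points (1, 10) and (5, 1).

(8, 9)

(1, 10) + (5, 1). λ = (1 - 10)/(5 - 1) ≡ 4/4 mod 13. 4⁻¹ ≡ 10 (mod 13) since 4·10 = 40 ≡ 1, so λ ≡ 1.
  x = λ² - 1 - 5 = 1 - 6 ≡ 8; y = λ·(1 - 8) - 10 ≡ 9. → (8, 9)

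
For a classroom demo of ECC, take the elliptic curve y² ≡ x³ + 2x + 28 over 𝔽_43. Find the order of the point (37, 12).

11

2P: tangent at (37, 12): λ = (3·37² + 2)/(2·12) ≡ 24/24. 24⁻¹ ≡ 9 (mod 43), so λ ≡ 24·9 ≡ 1.
  x = λ² - 37 - 37 = 1 - 74 ≡ 13; y = λ·(37 - 13) - 12 ≡ 12. → (13, 12)
3P: (13, 12) + (37, 12). λ = (12 - 12)/(37 - 13) ≡ 0/24 mod 43. 24⁻¹ ≡ 9 (mod 43) since 24·9 = 216 ≡ 1, so λ ≡ 0.
  x = λ² - 13 - 37 = 0 - 50 ≡ 36; y = λ·(13 - 36) - 12 ≡ 31. → (36, 31)
4P: (36, 31) + (37, 12). λ = (12 - 31)/(37 - 36) ≡ 24/1 mod 43. 1⁻¹ ≡ 1 (mod 43) since 1·1 = 1 ≡ 1, so λ ≡ 24.
  x = λ² - 36 - 37 = 576 - 73 ≡ 30; y = λ·(36 - 30) - 31 ≡ 27. → (30, 27)
5P: (30, 27) + (37, 12). λ = (12 - 27)/(37 - 30) ≡ 28/7 mod 43. 7⁻¹ ≡ 37 (mod 43), so λ ≡ 4.
  x = λ² - 30 - 37 = 16 - 67 ≡ 35; y = λ·(30 - 35) - 27 ≡ 39. → (35, 39)
6P: (35, 39) + (37, 12). λ = (12 - 39)/(37 - 35) ≡ 16/2 mod 43. 2⁻¹ ≡ 22 (mod 43), so λ ≡ 8.
  x = λ² - 35 - 37 = 64 - 72 ≡ 35; y = λ·(35 - 35) - 39 ≡ 4. → (35, 4)
7P: (35, 4) + (37, 12). λ = (12 - 4)/(37 - 35) ≡ 8/2 mod 43. 2⁻¹ ≡ 22 (mod 43), so λ ≡ 4.
  x = λ² - 35 - 37 = 16 - 72 ≡ 30; y = λ·(35 - 30) - 4 ≡ 16. → (30, 16)
8P: (30, 16) + (37, 12). λ = (12 - 16)/(37 - 30) ≡ 39/7 mod 43. 7⁻¹ ≡ 37 (mod 43) since 7·37 = 259 ≡ 1, so λ ≡ 24.
  x = λ² - 30 - 37 = 576 - 67 ≡ 36; y = λ·(30 - 36) - 16 ≡ 12. → (36, 12)
9P: (36, 12) + (37, 12). λ = (12 - 12)/(37 - 36) ≡ 0/1 mod 43. 1⁻¹ ≡ 1 (mod 43), so λ ≡ 0.
  x = λ² - 36 - 37 = 0 - 73 ≡ 13; y = λ·(36 - 13) - 12 ≡ 31. → (13, 31)
10P: (13, 31) + (37, 12). λ = (12 - 31)/(37 - 13) ≡ 24/24 mod 43. 24⁻¹ ≡ 9 (mod 43), so λ ≡ 1.
  x = λ² - 13 - 37 = 1 - 50 ≡ 37; y = λ·(13 - 37) - 31 ≡ 31. → (37, 31)
11P: (37, 31) + (37, 12): same x and y₁ ≡ -y₂, so the sum is ∞.
11P = ∞, so the order is 11.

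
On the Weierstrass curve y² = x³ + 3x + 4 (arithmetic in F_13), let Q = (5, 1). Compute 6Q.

(0, 11)

Double-and-add on 6 = (110)₂. Start with Q = (5, 1) for the leading 1-bit.
double: tangent at (5, 1): λ = (3·5² + 3)/(2·1) ≡ 0/2. 2⁻¹ ≡ 7 (mod 13) since 2·7 = 14 ≡ 1, so λ ≡ 0·7 ≡ 0.
  x = λ² - 5 - 5 = 0 - 10 ≡ 3; y = λ·(5 - 3) - 1 ≡ 12. → (3, 12)
add Q: (3, 12) + (5, 1). λ = (1 - 12)/(5 - 3) ≡ 2/2 mod 13. 2⁻¹ ≡ 7 (mod 13) since 2·7 = 14 ≡ 1, so λ ≡ 1.
  x = λ² - 3 - 5 = 1 - 8 ≡ 6; y = λ·(3 - 6) - 12 ≡ 11. → (6, 11)
double: tangent at (6, 11): λ = (3·6² + 3)/(2·11) ≡ 7/9. 9⁻¹ ≡ 3 (mod 13) since 9·3 = 27 ≡ 1, so λ ≡ 7·3 ≡ 8.
  x = λ² - 6 - 6 = 64 - 12 ≡ 0; y = λ·(6 - 0) - 11 ≡ 11. → (0, 11)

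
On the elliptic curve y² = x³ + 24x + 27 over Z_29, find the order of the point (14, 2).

12

2P: tangent at (14, 2): λ = (3·14² + 24)/(2·2) ≡ 3/4. 4⁻¹ ≡ 22 (mod 29), so λ ≡ 3·22 ≡ 8.
  x = λ² - 14 - 14 = 64 - 28 ≡ 7; y = λ·(14 - 7) - 2 ≡ 25. → (7, 25)
3P: (7, 25) + (14, 2). λ = (2 - 25)/(14 - 7) ≡ 6/7 mod 29. 7⁻¹ ≡ 25 (mod 29) since 7·25 = 175 ≡ 1, so λ ≡ 5.
  x = λ² - 7 - 14 = 25 - 21 ≡ 4; y = λ·(7 - 4) - 25 ≡ 19. → (4, 19)
4P: (4, 19) + (14, 2). λ = (2 - 19)/(14 - 4) ≡ 12/10 mod 29. 10⁻¹ ≡ 3 (mod 29), so λ ≡ 7.
  x = λ² - 4 - 14 = 49 - 18 ≡ 2; y = λ·(4 - 2) - 19 ≡ 24. → (2, 24)
5P: (2, 24) + (14, 2). λ = (2 - 24)/(14 - 2) ≡ 7/12 mod 29. 12⁻¹ ≡ 17 (mod 29) since 12·17 = 204 ≡ 1, so λ ≡ 3.
  x = λ² - 2 - 14 = 9 - 16 ≡ 22; y = λ·(2 - 22) - 24 ≡ 3. → (22, 3)
6P: (22, 3) + (14, 2). λ = (2 - 3)/(14 - 22) ≡ 28/21 mod 29. 21⁻¹ ≡ 18 (mod 29) since 21·18 = 378 ≡ 1, so λ ≡ 11.
  x = λ² - 22 - 14 = 121 - 36 ≡ 27; y = λ·(22 - 27) - 3 ≡ 0. → (27, 0)
7P: (27, 0) + (14, 2). λ = (2 - 0)/(14 - 27) ≡ 2/16 mod 29. 16⁻¹ ≡ 20 (mod 29), so λ ≡ 11.
  x = λ² - 27 - 14 = 121 - 41 ≡ 22; y = λ·(27 - 22) - 0 ≡ 26. → (22, 26)
8P: (22, 26) + (14, 2). λ = (2 - 26)/(14 - 22) ≡ 5/21 mod 29. 21⁻¹ ≡ 18 (mod 29), so λ ≡ 3.
  x = λ² - 22 - 14 = 9 - 36 ≡ 2; y = λ·(22 - 2) - 26 ≡ 5. → (2, 5)
9P: (2, 5) + (14, 2). λ = (2 - 5)/(14 - 2) ≡ 26/12 mod 29. 12⁻¹ ≡ 17 (mod 29), so λ ≡ 7.
  x = λ² - 2 - 14 = 49 - 16 ≡ 4; y = λ·(2 - 4) - 5 ≡ 10. → (4, 10)
10P: (4, 10) + (14, 2). λ = (2 - 10)/(14 - 4) ≡ 21/10 mod 29. 10⁻¹ ≡ 3 (mod 29), so λ ≡ 5.
  x = λ² - 4 - 14 = 25 - 18 ≡ 7; y = λ·(4 - 7) - 10 ≡ 4. → (7, 4)
11P: (7, 4) + (14, 2). λ = (2 - 4)/(14 - 7) ≡ 27/7 mod 29. 7⁻¹ ≡ 25 (mod 29), so λ ≡ 8.
  x = λ² - 7 - 14 = 64 - 21 ≡ 14; y = λ·(7 - 14) - 4 ≡ 27. → (14, 27)
12P: (14, 27) + (14, 2): same x and y₁ ≡ -y₂, so the sum is O.
12P = O, so the order is 12.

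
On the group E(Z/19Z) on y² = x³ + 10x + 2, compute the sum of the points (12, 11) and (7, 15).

(12, 11) + (7, 15). λ = (15 - 11)/(7 - 12) ≡ 4/14 mod 19. 14⁻¹ ≡ 15 (mod 19), so λ ≡ 3.
  x = λ² - 12 - 7 = 9 - 19 ≡ 9; y = λ·(12 - 9) - 11 ≡ 17. → (9, 17)

(9, 17)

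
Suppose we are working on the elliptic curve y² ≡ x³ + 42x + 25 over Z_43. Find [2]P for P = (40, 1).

tangent at (40, 1): λ = (3·40² + 42)/(2·1) ≡ 26/2. 2⁻¹ ≡ 22 (mod 43) since 2·22 = 44 ≡ 1, so λ ≡ 26·22 ≡ 13.
  x = λ² - 40 - 40 = 169 - 80 ≡ 3; y = λ·(40 - 3) - 1 ≡ 7. → (3, 7)

(3, 7)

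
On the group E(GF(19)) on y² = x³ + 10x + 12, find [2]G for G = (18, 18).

tangent at (18, 18): λ = (3·18² + 10)/(2·18) ≡ 13/17. 17⁻¹ ≡ 9 (mod 19), so λ ≡ 13·9 ≡ 3.
  x = λ² - 18 - 18 = 9 - 36 ≡ 11; y = λ·(18 - 11) - 18 ≡ 3. → (11, 3)

(11, 3)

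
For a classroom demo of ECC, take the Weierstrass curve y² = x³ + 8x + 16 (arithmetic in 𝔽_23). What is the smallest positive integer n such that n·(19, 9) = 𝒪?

4

2P: tangent at (19, 9): λ = (3·19² + 8)/(2·9) ≡ 10/18. 18⁻¹ ≡ 9 (mod 23), so λ ≡ 10·9 ≡ 21.
  x = λ² - 19 - 19 = 441 - 38 ≡ 12; y = λ·(19 - 12) - 9 ≡ 0. → (12, 0)
3P: (12, 0) + (19, 9). λ = (9 - 0)/(19 - 12) ≡ 9/7 mod 23. 7⁻¹ ≡ 10 (mod 23) since 7·10 = 70 ≡ 1, so λ ≡ 21.
  x = λ² - 12 - 19 = 441 - 31 ≡ 19; y = λ·(12 - 19) - 0 ≡ 14. → (19, 14)
4P: (19, 14) + (19, 9): same x and y₁ ≡ -y₂, so the sum is 𝒪.
4P = 𝒪, so the order is 4.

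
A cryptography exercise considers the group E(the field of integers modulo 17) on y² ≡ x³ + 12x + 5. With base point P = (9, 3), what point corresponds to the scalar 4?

(4, 7)

Double-and-add on 4 = (100)₂. Start with P = (9, 3) for the leading 1-bit.
double: tangent at (9, 3): λ = (3·9² + 12)/(2·3) ≡ 0/6. 6⁻¹ ≡ 3 (mod 17), so λ ≡ 0·3 ≡ 0.
  x = λ² - 9 - 9 = 0 - 18 ≡ 16; y = λ·(9 - 16) - 3 ≡ 14. → (16, 14)
double: tangent at (16, 14): λ = (3·16² + 12)/(2·14) ≡ 15/11. 11⁻¹ ≡ 14 (mod 17), so λ ≡ 15·14 ≡ 6.
  x = λ² - 16 - 16 = 36 - 32 ≡ 4; y = λ·(16 - 4) - 14 ≡ 7. → (4, 7)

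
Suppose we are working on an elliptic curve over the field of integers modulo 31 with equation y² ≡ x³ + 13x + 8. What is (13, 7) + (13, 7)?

tangent at (13, 7): λ = (3·13² + 13)/(2·7) ≡ 24/14. 14⁻¹ ≡ 20 (mod 31), so λ ≡ 24·20 ≡ 15.
  x = λ² - 13 - 13 = 225 - 26 ≡ 13; y = λ·(13 - 13) - 7 ≡ 24. → (13, 24)

(13, 24)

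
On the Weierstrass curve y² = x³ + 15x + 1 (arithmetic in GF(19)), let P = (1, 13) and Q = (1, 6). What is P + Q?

The two points share x = 1 and their y-coordinates satisfy 13 + 6 ≡ 0 (mod 19), so they are inverses. Their sum is ∞.

O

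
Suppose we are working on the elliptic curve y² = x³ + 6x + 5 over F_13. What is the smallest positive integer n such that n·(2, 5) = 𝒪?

12

2P: tangent at (2, 5): λ = (3·2² + 6)/(2·5) ≡ 5/10. 10⁻¹ ≡ 4 (mod 13) since 10·4 = 40 ≡ 1, so λ ≡ 5·4 ≡ 7.
  x = λ² - 2 - 2 = 49 - 4 ≡ 6; y = λ·(2 - 6) - 5 ≡ 6. → (6, 6)
3P: (6, 6) + (2, 5). λ = (5 - 6)/(2 - 6) ≡ 12/9 mod 13. 9⁻¹ ≡ 3 (mod 13), so λ ≡ 10.
  x = λ² - 6 - 2 = 100 - 8 ≡ 1; y = λ·(6 - 1) - 6 ≡ 5. → (1, 5)
4P: (1, 5) + (2, 5). λ = (5 - 5)/(2 - 1) ≡ 0/1 mod 13. 1⁻¹ ≡ 1 (mod 13), so λ ≡ 0.
  x = λ² - 1 - 2 = 0 - 3 ≡ 10; y = λ·(1 - 10) - 5 ≡ 8. → (10, 8)
5P: (10, 8) + (2, 5). λ = (5 - 8)/(2 - 10) ≡ 10/5 mod 13. 5⁻¹ ≡ 8 (mod 13), so λ ≡ 2.
  x = λ² - 10 - 2 = 4 - 12 ≡ 5; y = λ·(10 - 5) - 8 ≡ 2. → (5, 2)
6P: (5, 2) + (2, 5). λ = (5 - 2)/(2 - 5) ≡ 3/10 mod 13. 10⁻¹ ≡ 4 (mod 13) since 10·4 = 40 ≡ 1, so λ ≡ 12.
  x = λ² - 5 - 2 = 144 - 7 ≡ 7; y = λ·(5 - 7) - 2 ≡ 0. → (7, 0)
7P: (7, 0) + (2, 5). λ = (5 - 0)/(2 - 7) ≡ 5/8 mod 13. 8⁻¹ ≡ 5 (mod 13) since 8·5 = 40 ≡ 1, so λ ≡ 12.
  x = λ² - 7 - 2 = 144 - 9 ≡ 5; y = λ·(7 - 5) - 0 ≡ 11. → (5, 11)
8P: (5, 11) + (2, 5). λ = (5 - 11)/(2 - 5) ≡ 7/10 mod 13. 10⁻¹ ≡ 4 (mod 13), so λ ≡ 2.
  x = λ² - 5 - 2 = 4 - 7 ≡ 10; y = λ·(5 - 10) - 11 ≡ 5. → (10, 5)
9P: (10, 5) + (2, 5). λ = (5 - 5)/(2 - 10) ≡ 0/5 mod 13. 5⁻¹ ≡ 8 (mod 13) since 5·8 = 40 ≡ 1, so λ ≡ 0.
  x = λ² - 10 - 2 = 0 - 12 ≡ 1; y = λ·(10 - 1) - 5 ≡ 8. → (1, 8)
10P: (1, 8) + (2, 5). λ = (5 - 8)/(2 - 1) ≡ 10/1 mod 13. 1⁻¹ ≡ 1 (mod 13), so λ ≡ 10.
  x = λ² - 1 - 2 = 100 - 3 ≡ 6; y = λ·(1 - 6) - 8 ≡ 7. → (6, 7)
11P: (6, 7) + (2, 5). λ = (5 - 7)/(2 - 6) ≡ 11/9 mod 13. 9⁻¹ ≡ 3 (mod 13) since 9·3 = 27 ≡ 1, so λ ≡ 7.
  x = λ² - 6 - 2 = 49 - 8 ≡ 2; y = λ·(6 - 2) - 7 ≡ 8. → (2, 8)
12P: (2, 8) + (2, 5): same x and y₁ ≡ -y₂, so the sum is 𝒪.
12P = 𝒪, so the order is 12.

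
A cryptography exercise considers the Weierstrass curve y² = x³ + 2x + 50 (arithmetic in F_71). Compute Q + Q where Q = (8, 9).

(9, 67)

tangent at (8, 9): λ = (3·8² + 2)/(2·9) ≡ 52/18. 18⁻¹ ≡ 4 (mod 71), so λ ≡ 52·4 ≡ 66.
  x = λ² - 8 - 8 = 4356 - 16 ≡ 9; y = λ·(8 - 9) - 9 ≡ 67. → (9, 67)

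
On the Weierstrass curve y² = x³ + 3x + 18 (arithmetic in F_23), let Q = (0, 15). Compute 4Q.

Double-and-add on 4 = (100)₂. Start with Q = (0, 15) for the leading 1-bit.
double: tangent at (0, 15): λ = (3·0² + 3)/(2·15) ≡ 3/7. 7⁻¹ ≡ 10 (mod 23), so λ ≡ 3·10 ≡ 7.
  x = λ² - 0 - 0 = 49 - 0 ≡ 3; y = λ·(0 - 3) - 15 ≡ 10. → (3, 10)
double: tangent at (3, 10): λ = (3·3² + 3)/(2·10) ≡ 7/20. 20⁻¹ ≡ 15 (mod 23), so λ ≡ 7·15 ≡ 13.
  x = λ² - 3 - 3 = 169 - 6 ≡ 2; y = λ·(3 - 2) - 10 ≡ 3. → (2, 3)

(2, 3)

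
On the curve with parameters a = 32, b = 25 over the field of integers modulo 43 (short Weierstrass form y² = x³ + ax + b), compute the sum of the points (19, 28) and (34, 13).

(19, 28) + (34, 13). λ = (13 - 28)/(34 - 19) ≡ 28/15 mod 43. 15⁻¹ ≡ 23 (mod 43), so λ ≡ 42.
  x = λ² - 19 - 34 = 1764 - 53 ≡ 34; y = λ·(19 - 34) - 28 ≡ 30. → (34, 30)

(34, 30)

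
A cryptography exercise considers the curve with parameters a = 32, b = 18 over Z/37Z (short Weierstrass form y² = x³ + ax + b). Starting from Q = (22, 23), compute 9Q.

Repeated addition: build up to 9Q.
2Q: tangent at (22, 23): λ = (3·22² + 32)/(2·23) ≡ 4/9. 9⁻¹ ≡ 33 (mod 37), so λ ≡ 4·33 ≡ 21.
  x = λ² - 22 - 22 = 441 - 44 ≡ 27; y = λ·(22 - 27) - 23 ≡ 20. → (27, 20)
3Q: (27, 20) + (22, 23). λ = (23 - 20)/(22 - 27) ≡ 3/32 mod 37. 32⁻¹ ≡ 22 (mod 37) since 32·22 = 704 ≡ 1, so λ ≡ 29.
  x = λ² - 27 - 22 = 841 - 49 ≡ 15; y = λ·(27 - 15) - 20 ≡ 32. → (15, 32)
4Q: (15, 32) + (22, 23). λ = (23 - 32)/(22 - 15) ≡ 28/7 mod 37. 7⁻¹ ≡ 16 (mod 37) since 7·16 = 112 ≡ 1, so λ ≡ 4.
  x = λ² - 15 - 22 = 16 - 37 ≡ 16; y = λ·(15 - 16) - 32 ≡ 1. → (16, 1)
5Q: (16, 1) + (22, 23). λ = (23 - 1)/(22 - 16) ≡ 22/6 mod 37. 6⁻¹ ≡ 31 (mod 37), so λ ≡ 16.
  x = λ² - 16 - 22 = 256 - 38 ≡ 33; y = λ·(16 - 33) - 1 ≡ 23. → (33, 23)
6Q: (33, 23) + (22, 23). λ = (23 - 23)/(22 - 33) ≡ 0/26 mod 37. 26⁻¹ ≡ 10 (mod 37) since 26·10 = 260 ≡ 1, so λ ≡ 0.
  x = λ² - 33 - 22 = 0 - 55 ≡ 19; y = λ·(33 - 19) - 23 ≡ 14. → (19, 14)
7Q: (19, 14) + (22, 23). λ = (23 - 14)/(22 - 19) ≡ 9/3 mod 37. 3⁻¹ ≡ 25 (mod 37), so λ ≡ 3.
  x = λ² - 19 - 22 = 9 - 41 ≡ 5; y = λ·(19 - 5) - 14 ≡ 28. → (5, 28)
8Q: (5, 28) + (22, 23). λ = (23 - 28)/(22 - 5) ≡ 32/17 mod 37. 17⁻¹ ≡ 24 (mod 37), so λ ≡ 28.
  x = λ² - 5 - 22 = 784 - 27 ≡ 17; y = λ·(5 - 17) - 28 ≡ 6. → (17, 6)
9Q: (17, 6) + (22, 23). λ = (23 - 6)/(22 - 17) ≡ 17/5 mod 37. 5⁻¹ ≡ 15 (mod 37) since 5·15 = 75 ≡ 1, so λ ≡ 33.
  x = λ² - 17 - 22 = 1089 - 39 ≡ 14; y = λ·(17 - 14) - 6 ≡ 19. → (14, 19)

(14, 19)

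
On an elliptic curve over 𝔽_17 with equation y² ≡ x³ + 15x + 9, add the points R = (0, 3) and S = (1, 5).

(0, 3) + (1, 5). λ = (5 - 3)/(1 - 0) ≡ 2/1 mod 17. 1⁻¹ ≡ 1 (mod 17) since 1·1 = 1 ≡ 1, so λ ≡ 2.
  x = λ² - 0 - 1 = 4 - 1 ≡ 3; y = λ·(0 - 3) - 3 ≡ 8. → (3, 8)

(3, 8)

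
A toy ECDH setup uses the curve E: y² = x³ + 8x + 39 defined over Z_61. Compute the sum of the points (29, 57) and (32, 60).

(29, 57) + (32, 60). λ = (60 - 57)/(32 - 29) ≡ 3/3 mod 61. 3⁻¹ ≡ 41 (mod 61), so λ ≡ 1.
  x = λ² - 29 - 32 = 1 - 61 ≡ 1; y = λ·(29 - 1) - 57 ≡ 32. → (1, 32)

(1, 32)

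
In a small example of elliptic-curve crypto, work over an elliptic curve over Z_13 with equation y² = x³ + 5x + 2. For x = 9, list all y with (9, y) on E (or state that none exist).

3, 10

x³ + 5x + 2 = 776 ≡ 9 (mod 13).
Square roots of 9 mod 13: 3 and 10 (since 3² = 9 ≡ 9).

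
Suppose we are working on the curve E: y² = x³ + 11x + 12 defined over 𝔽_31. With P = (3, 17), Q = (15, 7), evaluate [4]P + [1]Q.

(15, 24)

First 4P:
Repeated addition: build up to 4P.
2P: tangent at (3, 17): λ = (3·3² + 11)/(2·17) ≡ 7/3. 3⁻¹ ≡ 21 (mod 31) since 3·21 = 63 ≡ 1, so λ ≡ 7·21 ≡ 23.
  x = λ² - 3 - 3 = 529 - 6 ≡ 27; y = λ·(3 - 27) - 17 ≡ 20. → (27, 20)
3P: (27, 20) + (3, 17). λ = (17 - 20)/(3 - 27) ≡ 28/7 mod 31. 7⁻¹ ≡ 9 (mod 31), so λ ≡ 4.
  x = λ² - 27 - 3 = 16 - 30 ≡ 17; y = λ·(27 - 17) - 20 ≡ 20. → (17, 20)
4P: (17, 20) + (3, 17). λ = (17 - 20)/(3 - 17) ≡ 28/17 mod 31. 17⁻¹ ≡ 11 (mod 31), so λ ≡ 29.
  x = λ² - 17 - 3 = 841 - 20 ≡ 15; y = λ·(17 - 15) - 20 ≡ 7. → (15, 7)
4P = (15, 7).
Finally 4P + Q:
tangent at (15, 7): λ = (3·15² + 11)/(2·7) ≡ 4/14. 14⁻¹ ≡ 20 (mod 31), so λ ≡ 4·20 ≡ 18.
  x = λ² - 15 - 15 = 324 - 30 ≡ 15; y = λ·(15 - 15) - 7 ≡ 24. → (15, 24)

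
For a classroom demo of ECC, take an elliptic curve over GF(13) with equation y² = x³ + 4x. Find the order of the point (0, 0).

2P: (0, 0) + (0, 0): same x and y₁ ≡ -y₂, so the sum is O.
2P = O, so the order is 2.

2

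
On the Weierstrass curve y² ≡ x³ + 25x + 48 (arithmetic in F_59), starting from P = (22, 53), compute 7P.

Double-and-add on 7 = (111)₂. Start with P = (22, 53) for the leading 1-bit.
double: tangent at (22, 53): λ = (3·22² + 25)/(2·53) ≡ 2/47. 47⁻¹ ≡ 54 (mod 59) since 47·54 = 2538 ≡ 1, so λ ≡ 2·54 ≡ 49.
  x = λ² - 22 - 22 = 2401 - 44 ≡ 56; y = λ·(22 - 56) - 53 ≡ 51. → (56, 51)
add P: (56, 51) + (22, 53). λ = (53 - 51)/(22 - 56) ≡ 2/25 mod 59. 25⁻¹ ≡ 26 (mod 59) since 25·26 = 650 ≡ 1, so λ ≡ 52.
  x = λ² - 56 - 22 = 2704 - 78 ≡ 30; y = λ·(56 - 30) - 51 ≡ 3. → (30, 3)
double: tangent at (30, 3): λ = (3·30² + 25)/(2·3) ≡ 11/6. 6⁻¹ ≡ 10 (mod 59) since 6·10 = 60 ≡ 1, so λ ≡ 11·10 ≡ 51.
  x = λ² - 30 - 30 = 2601 - 60 ≡ 4; y = λ·(30 - 4) - 3 ≡ 25. → (4, 25)
add P: (4, 25) + (22, 53). λ = (53 - 25)/(22 - 4) ≡ 28/18 mod 59. 18⁻¹ ≡ 23 (mod 59), so λ ≡ 54.
  x = λ² - 4 - 22 = 2916 - 26 ≡ 58; y = λ·(4 - 58) - 25 ≡ 9. → (58, 9)

(58, 9)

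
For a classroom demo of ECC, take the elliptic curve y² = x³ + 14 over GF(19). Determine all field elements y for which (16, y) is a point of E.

x³ + 0x + 14 = 4110 ≡ 6 (mod 19).
Square roots of 6 mod 19: 5 and 14 (since 5² = 25 ≡ 6).

5, 14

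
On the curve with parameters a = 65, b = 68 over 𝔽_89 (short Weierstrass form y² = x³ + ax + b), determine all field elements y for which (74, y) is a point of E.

41, 48

x³ + 65x + 68 = 410102 ≡ 79 (mod 89).
Square roots of 79 mod 89: 41 and 48 (since 41² = 1681 ≡ 79).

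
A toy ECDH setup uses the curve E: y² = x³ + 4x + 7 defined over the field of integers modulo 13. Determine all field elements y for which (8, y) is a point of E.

x³ + 4x + 7 = 551 ≡ 5 (mod 13).
5 is a non-residue mod 13; no y exists.

none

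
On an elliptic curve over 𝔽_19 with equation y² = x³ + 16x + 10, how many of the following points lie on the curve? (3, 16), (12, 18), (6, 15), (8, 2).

2

(3, 16): 16² ≡ 9, rhs ≡ 9 → on.
(12, 18): 18² ≡ 1, rhs ≡ 11 → off.
(6, 15): 15² ≡ 16, rhs ≡ 18 → off.
(8, 2): 2² ≡ 4, rhs ≡ 4 → on.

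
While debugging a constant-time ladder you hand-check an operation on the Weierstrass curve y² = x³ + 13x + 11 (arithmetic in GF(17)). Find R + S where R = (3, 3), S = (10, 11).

(3, 3) + (10, 11). λ = (11 - 3)/(10 - 3) ≡ 8/7 mod 17. 7⁻¹ ≡ 5 (mod 17), so λ ≡ 6.
  x = λ² - 3 - 10 = 36 - 13 ≡ 6; y = λ·(3 - 6) - 3 ≡ 13. → (6, 13)

(6, 13)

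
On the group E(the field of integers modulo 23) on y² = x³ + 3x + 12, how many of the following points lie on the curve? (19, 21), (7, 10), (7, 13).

2

(19, 21): 21² ≡ 4, rhs ≡ 5 → off.
(7, 10): 10² ≡ 8, rhs ≡ 8 → on.
(7, 13): 13² ≡ 8, rhs ≡ 8 → on.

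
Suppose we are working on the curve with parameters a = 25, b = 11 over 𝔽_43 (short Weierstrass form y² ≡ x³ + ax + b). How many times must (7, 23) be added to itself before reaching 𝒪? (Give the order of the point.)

11

2P: tangent at (7, 23): λ = (3·7² + 25)/(2·23) ≡ 0/3. 3⁻¹ ≡ 29 (mod 43) since 3·29 = 87 ≡ 1, so λ ≡ 0·29 ≡ 0.
  x = λ² - 7 - 7 = 0 - 14 ≡ 29; y = λ·(7 - 29) - 23 ≡ 20. → (29, 20)
3P: (29, 20) + (7, 23). λ = (23 - 20)/(7 - 29) ≡ 3/21 mod 43. 21⁻¹ ≡ 41 (mod 43) since 21·41 = 861 ≡ 1, so λ ≡ 37.
  x = λ² - 29 - 7 = 1369 - 36 ≡ 0; y = λ·(29 - 0) - 20 ≡ 21. → (0, 21)
4P: (0, 21) + (7, 23). λ = (23 - 21)/(7 - 0) ≡ 2/7 mod 43. 7⁻¹ ≡ 37 (mod 43), so λ ≡ 31.
  x = λ² - 0 - 7 = 961 - 7 ≡ 8; y = λ·(0 - 8) - 21 ≡ 32. → (8, 32)
5P: (8, 32) + (7, 23). λ = (23 - 32)/(7 - 8) ≡ 34/42 mod 43. 42⁻¹ ≡ 42 (mod 43), so λ ≡ 9.
  x = λ² - 8 - 7 = 81 - 15 ≡ 23; y = λ·(8 - 23) - 32 ≡ 5. → (23, 5)
6P: (23, 5) + (7, 23). λ = (23 - 5)/(7 - 23) ≡ 18/27 mod 43. 27⁻¹ ≡ 8 (mod 43), so λ ≡ 15.
  x = λ² - 23 - 7 = 225 - 30 ≡ 23; y = λ·(23 - 23) - 5 ≡ 38. → (23, 38)
7P: (23, 38) + (7, 23). λ = (23 - 38)/(7 - 23) ≡ 28/27 mod 43. 27⁻¹ ≡ 8 (mod 43) since 27·8 = 216 ≡ 1, so λ ≡ 9.
  x = λ² - 23 - 7 = 81 - 30 ≡ 8; y = λ·(23 - 8) - 38 ≡ 11. → (8, 11)
8P: (8, 11) + (7, 23). λ = (23 - 11)/(7 - 8) ≡ 12/42 mod 43. 42⁻¹ ≡ 42 (mod 43), so λ ≡ 31.
  x = λ² - 8 - 7 = 961 - 15 ≡ 0; y = λ·(8 - 0) - 11 ≡ 22. → (0, 22)
9P: (0, 22) + (7, 23). λ = (23 - 22)/(7 - 0) ≡ 1/7 mod 43. 7⁻¹ ≡ 37 (mod 43), so λ ≡ 37.
  x = λ² - 0 - 7 = 1369 - 7 ≡ 29; y = λ·(0 - 29) - 22 ≡ 23. → (29, 23)
10P: (29, 23) + (7, 23). λ = (23 - 23)/(7 - 29) ≡ 0/21 mod 43. 21⁻¹ ≡ 41 (mod 43), so λ ≡ 0.
  x = λ² - 29 - 7 = 0 - 36 ≡ 7; y = λ·(29 - 7) - 23 ≡ 20. → (7, 20)
11P: (7, 20) + (7, 23): same x and y₁ ≡ -y₂, so the sum is 𝒪.
11P = 𝒪, so the order is 11.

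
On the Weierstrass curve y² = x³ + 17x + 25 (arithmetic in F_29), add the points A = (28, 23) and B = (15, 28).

(28, 23) + (15, 28). λ = (28 - 23)/(15 - 28) ≡ 5/16 mod 29. 16⁻¹ ≡ 20 (mod 29), so λ ≡ 13.
  x = λ² - 28 - 15 = 169 - 43 ≡ 10; y = λ·(28 - 10) - 23 ≡ 8. → (10, 8)

(10, 8)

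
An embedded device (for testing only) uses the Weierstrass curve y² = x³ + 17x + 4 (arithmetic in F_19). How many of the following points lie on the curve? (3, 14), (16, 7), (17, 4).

(3, 14): 14² ≡ 6, rhs ≡ 6 → on.
(16, 7): 7² ≡ 11, rhs ≡ 2 → off.
(17, 4): 4² ≡ 16, rhs ≡ 0 → off.

1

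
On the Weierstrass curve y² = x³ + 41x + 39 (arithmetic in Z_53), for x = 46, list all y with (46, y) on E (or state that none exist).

none

x³ + 41x + 39 = 99261 ≡ 45 (mod 53).
45 is a non-residue mod 53; no y exists.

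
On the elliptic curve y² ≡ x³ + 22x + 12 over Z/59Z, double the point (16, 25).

tangent at (16, 25): λ = (3·16² + 22)/(2·25) ≡ 23/50. 50⁻¹ ≡ 13 (mod 59) since 50·13 = 650 ≡ 1, so λ ≡ 23·13 ≡ 4.
  x = λ² - 16 - 16 = 16 - 32 ≡ 43; y = λ·(16 - 43) - 25 ≡ 44. → (43, 44)

(43, 44)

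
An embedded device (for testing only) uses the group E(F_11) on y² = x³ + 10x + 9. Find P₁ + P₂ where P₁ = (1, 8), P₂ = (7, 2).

(1, 8) + (7, 2). λ = (2 - 8)/(7 - 1) ≡ 5/6 mod 11. 6⁻¹ ≡ 2 (mod 11) since 6·2 = 12 ≡ 1, so λ ≡ 10.
  x = λ² - 1 - 7 = 100 - 8 ≡ 4; y = λ·(1 - 4) - 8 ≡ 6. → (4, 6)

(4, 6)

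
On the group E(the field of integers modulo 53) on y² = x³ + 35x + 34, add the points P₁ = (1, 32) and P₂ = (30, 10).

(21, 38)

(1, 32) + (30, 10). λ = (10 - 32)/(30 - 1) ≡ 31/29 mod 53. 29⁻¹ ≡ 11 (mod 53), so λ ≡ 23.
  x = λ² - 1 - 30 = 529 - 31 ≡ 21; y = λ·(1 - 21) - 32 ≡ 38. → (21, 38)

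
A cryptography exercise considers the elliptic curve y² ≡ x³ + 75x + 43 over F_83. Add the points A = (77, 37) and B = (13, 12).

(77, 37) + (13, 12). λ = (12 - 37)/(13 - 77) ≡ 58/19 mod 83. 19⁻¹ ≡ 35 (mod 83), so λ ≡ 38.
  x = λ² - 77 - 13 = 1444 - 90 ≡ 26; y = λ·(77 - 26) - 37 ≡ 75. → (26, 75)

(26, 75)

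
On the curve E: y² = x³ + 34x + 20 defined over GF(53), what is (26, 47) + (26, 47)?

tangent at (26, 47): λ = (3·26² + 34)/(2·47) ≡ 48/41. 41⁻¹ ≡ 22 (mod 53), so λ ≡ 48·22 ≡ 49.
  x = λ² - 26 - 26 = 2401 - 52 ≡ 17; y = λ·(26 - 17) - 47 ≡ 23. → (17, 23)

(17, 23)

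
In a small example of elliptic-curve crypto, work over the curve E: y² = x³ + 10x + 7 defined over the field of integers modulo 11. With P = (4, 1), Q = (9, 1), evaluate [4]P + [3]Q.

First 4P:
Repeated addition: build up to 4P.
2P: tangent at (4, 1): λ = (3·4² + 10)/(2·1) ≡ 3/2. 2⁻¹ ≡ 6 (mod 11), so λ ≡ 3·6 ≡ 7.
  x = λ² - 4 - 4 = 49 - 8 ≡ 8; y = λ·(4 - 8) - 1 ≡ 4. → (8, 4)
3P: (8, 4) + (4, 1). λ = (1 - 4)/(4 - 8) ≡ 8/7 mod 11. 7⁻¹ ≡ 8 (mod 11) since 7·8 = 56 ≡ 1, so λ ≡ 9.
  x = λ² - 8 - 4 = 81 - 12 ≡ 3; y = λ·(8 - 3) - 4 ≡ 8. → (3, 8)
4P: (3, 8) + (4, 1). λ = (1 - 8)/(4 - 3) ≡ 4/1 mod 11. 1⁻¹ ≡ 1 (mod 11), so λ ≡ 4.
  x = λ² - 3 - 4 = 16 - 7 ≡ 9; y = λ·(3 - 9) - 8 ≡ 1. → (9, 1)
4P = (9, 1).
Next 3Q:
Repeated addition: build up to 3Q.
2Q: tangent at (9, 1): λ = (3·9² + 10)/(2·1) ≡ 0/2. 2⁻¹ ≡ 6 (mod 11), so λ ≡ 0·6 ≡ 0.
  x = λ² - 9 - 9 = 0 - 18 ≡ 4; y = λ·(9 - 4) - 1 ≡ 10. → (4, 10)
3Q: (4, 10) + (9, 1). λ = (1 - 10)/(9 - 4) ≡ 2/5 mod 11. 5⁻¹ ≡ 9 (mod 11), so λ ≡ 7.
  x = λ² - 4 - 9 = 49 - 13 ≡ 3; y = λ·(4 - 3) - 10 ≡ 8. → (3, 8)
3Q = (3, 8).
Finally 4P + 3Q:
(9, 1) + (3, 8). λ = (8 - 1)/(3 - 9) ≡ 7/5 mod 11. 5⁻¹ ≡ 9 (mod 11), so λ ≡ 8.
  x = λ² - 9 - 3 = 64 - 12 ≡ 8; y = λ·(9 - 8) - 1 ≡ 7. → (8, 7)

(8, 7)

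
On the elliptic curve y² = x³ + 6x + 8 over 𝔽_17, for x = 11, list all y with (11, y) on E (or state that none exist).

x³ + 6x + 8 = 1405 ≡ 11 (mod 17).
11 is a non-residue mod 17; no y exists.

none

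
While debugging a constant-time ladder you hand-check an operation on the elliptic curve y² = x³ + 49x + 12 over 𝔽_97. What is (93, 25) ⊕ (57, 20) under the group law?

(93, 25) + (57, 20). λ = (20 - 25)/(57 - 93) ≡ 92/61 mod 97. 61⁻¹ ≡ 35 (mod 97), so λ ≡ 19.
  x = λ² - 93 - 57 = 361 - 150 ≡ 17; y = λ·(93 - 17) - 25 ≡ 61. → (17, 61)

(17, 61)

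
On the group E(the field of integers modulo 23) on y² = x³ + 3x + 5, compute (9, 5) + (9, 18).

The two points share x = 9 and their y-coordinates satisfy 5 + 18 ≡ 0 (mod 23), so they are inverses. Their sum is the point at infinity.

O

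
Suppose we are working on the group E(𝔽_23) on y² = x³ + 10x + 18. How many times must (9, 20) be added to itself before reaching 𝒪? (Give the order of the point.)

2P: tangent at (9, 20): λ = (3·9² + 10)/(2·20) ≡ 0/17. 17⁻¹ ≡ 19 (mod 23), so λ ≡ 0·19 ≡ 0.
  x = λ² - 9 - 9 = 0 - 18 ≡ 5; y = λ·(9 - 5) - 20 ≡ 3. → (5, 3)
3P: (5, 3) + (9, 20). λ = (20 - 3)/(9 - 5) ≡ 17/4 mod 23. 4⁻¹ ≡ 6 (mod 23), so λ ≡ 10.
  x = λ² - 5 - 9 = 100 - 14 ≡ 17; y = λ·(5 - 17) - 3 ≡ 15. → (17, 15)
4P: (17, 15) + (9, 20). λ = (20 - 15)/(9 - 17) ≡ 5/15 mod 23. 15⁻¹ ≡ 20 (mod 23), so λ ≡ 8.
  x = λ² - 17 - 9 = 64 - 26 ≡ 15; y = λ·(17 - 15) - 15 ≡ 1. → (15, 1)
5P: (15, 1) + (9, 20). λ = (20 - 1)/(9 - 15) ≡ 19/17 mod 23. 17⁻¹ ≡ 19 (mod 23), so λ ≡ 16.
  x = λ² - 15 - 9 = 256 - 24 ≡ 2; y = λ·(15 - 2) - 1 ≡ 0. → (2, 0)
6P: (2, 0) + (9, 20). λ = (20 - 0)/(9 - 2) ≡ 20/7 mod 23. 7⁻¹ ≡ 10 (mod 23), so λ ≡ 16.
  x = λ² - 2 - 9 = 256 - 11 ≡ 15; y = λ·(2 - 15) - 0 ≡ 22. → (15, 22)
7P: (15, 22) + (9, 20). λ = (20 - 22)/(9 - 15) ≡ 21/17 mod 23. 17⁻¹ ≡ 19 (mod 23), so λ ≡ 8.
  x = λ² - 15 - 9 = 64 - 24 ≡ 17; y = λ·(15 - 17) - 22 ≡ 8. → (17, 8)
8P: (17, 8) + (9, 20). λ = (20 - 8)/(9 - 17) ≡ 12/15 mod 23. 15⁻¹ ≡ 20 (mod 23), so λ ≡ 10.
  x = λ² - 17 - 9 = 100 - 26 ≡ 5; y = λ·(17 - 5) - 8 ≡ 20. → (5, 20)
9P: (5, 20) + (9, 20). λ = (20 - 20)/(9 - 5) ≡ 0/4 mod 23. 4⁻¹ ≡ 6 (mod 23) since 4·6 = 24 ≡ 1, so λ ≡ 0.
  x = λ² - 5 - 9 = 0 - 14 ≡ 9; y = λ·(5 - 9) - 20 ≡ 3. → (9, 3)
10P: (9, 3) + (9, 20): same x and y₁ ≡ -y₂, so the sum is 𝒪.
10P = 𝒪, so the order is 10.

10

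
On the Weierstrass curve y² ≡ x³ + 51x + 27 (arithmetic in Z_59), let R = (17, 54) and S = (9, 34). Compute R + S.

(54, 1)

(17, 54) + (9, 34). λ = (34 - 54)/(9 - 17) ≡ 39/51 mod 59. 51⁻¹ ≡ 22 (mod 59), so λ ≡ 32.
  x = λ² - 17 - 9 = 1024 - 26 ≡ 54; y = λ·(17 - 54) - 54 ≡ 1. → (54, 1)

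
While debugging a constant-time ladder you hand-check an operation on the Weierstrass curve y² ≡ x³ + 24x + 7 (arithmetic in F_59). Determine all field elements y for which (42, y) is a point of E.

none

x³ + 24x + 7 = 75103 ≡ 55 (mod 59).
55 is a non-residue mod 59; no y exists.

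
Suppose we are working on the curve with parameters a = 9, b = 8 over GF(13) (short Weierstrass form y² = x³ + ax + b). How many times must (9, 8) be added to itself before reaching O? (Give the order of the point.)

9

2P: tangent at (9, 8): λ = (3·9² + 9)/(2·8) ≡ 5/3. 3⁻¹ ≡ 9 (mod 13), so λ ≡ 5·9 ≡ 6.
  x = λ² - 9 - 9 = 36 - 18 ≡ 5; y = λ·(9 - 5) - 8 ≡ 3. → (5, 3)
3P: (5, 3) + (9, 8). λ = (8 - 3)/(9 - 5) ≡ 5/4 mod 13. 4⁻¹ ≡ 10 (mod 13) since 4·10 = 40 ≡ 1, so λ ≡ 11.
  x = λ² - 5 - 9 = 121 - 14 ≡ 3; y = λ·(5 - 3) - 3 ≡ 6. → (3, 6)
4P: (3, 6) + (9, 8). λ = (8 - 6)/(9 - 3) ≡ 2/6 mod 13. 6⁻¹ ≡ 11 (mod 13), so λ ≡ 9.
  x = λ² - 3 - 9 = 81 - 12 ≡ 4; y = λ·(3 - 4) - 6 ≡ 11. → (4, 11)
5P: (4, 11) + (9, 8). λ = (8 - 11)/(9 - 4) ≡ 10/5 mod 13. 5⁻¹ ≡ 8 (mod 13), so λ ≡ 2.
  x = λ² - 4 - 9 = 4 - 13 ≡ 4; y = λ·(4 - 4) - 11 ≡ 2. → (4, 2)
6P: (4, 2) + (9, 8). λ = (8 - 2)/(9 - 4) ≡ 6/5 mod 13. 5⁻¹ ≡ 8 (mod 13) since 5·8 = 40 ≡ 1, so λ ≡ 9.
  x = λ² - 4 - 9 = 81 - 13 ≡ 3; y = λ·(4 - 3) - 2 ≡ 7. → (3, 7)
7P: (3, 7) + (9, 8). λ = (8 - 7)/(9 - 3) ≡ 1/6 mod 13. 6⁻¹ ≡ 11 (mod 13), so λ ≡ 11.
  x = λ² - 3 - 9 = 121 - 12 ≡ 5; y = λ·(3 - 5) - 7 ≡ 10. → (5, 10)
8P: (5, 10) + (9, 8). λ = (8 - 10)/(9 - 5) ≡ 11/4 mod 13. 4⁻¹ ≡ 10 (mod 13) since 4·10 = 40 ≡ 1, so λ ≡ 6.
  x = λ² - 5 - 9 = 36 - 14 ≡ 9; y = λ·(5 - 9) - 10 ≡ 5. → (9, 5)
9P: (9, 5) + (9, 8): same x and y₁ ≡ -y₂, so the sum is O.
9P = O, so the order is 9.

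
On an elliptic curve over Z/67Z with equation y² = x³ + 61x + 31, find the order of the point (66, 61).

2P: tangent at (66, 61): λ = (3·66² + 61)/(2·61) ≡ 64/55. 55⁻¹ ≡ 39 (mod 67) since 55·39 = 2145 ≡ 1, so λ ≡ 64·39 ≡ 17.
  x = λ² - 66 - 66 = 289 - 132 ≡ 23; y = λ·(66 - 23) - 61 ≡ 0. → (23, 0)
3P: (23, 0) + (66, 61). λ = (61 - 0)/(66 - 23) ≡ 61/43 mod 67. 43⁻¹ ≡ 53 (mod 67) since 43·53 = 2279 ≡ 1, so λ ≡ 17.
  x = λ² - 23 - 66 = 289 - 89 ≡ 66; y = λ·(23 - 66) - 0 ≡ 6. → (66, 6)
4P: (66, 6) + (66, 61): same x and y₁ ≡ -y₂, so the sum is ∞.
4P = ∞, so the order is 4.

4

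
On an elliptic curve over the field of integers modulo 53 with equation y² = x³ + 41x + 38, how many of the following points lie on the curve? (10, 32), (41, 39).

1

(10, 32): 32² ≡ 17, rhs ≡ 17 → on.
(41, 39): 39² ≡ 37, rhs ≡ 44 → off.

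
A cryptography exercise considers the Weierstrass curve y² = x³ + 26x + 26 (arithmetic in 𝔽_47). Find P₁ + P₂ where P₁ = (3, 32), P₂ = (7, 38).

(4, 37)

(3, 32) + (7, 38). λ = (38 - 32)/(7 - 3) ≡ 6/4 mod 47. 4⁻¹ ≡ 12 (mod 47), so λ ≡ 25.
  x = λ² - 3 - 7 = 625 - 10 ≡ 4; y = λ·(3 - 4) - 32 ≡ 37. → (4, 37)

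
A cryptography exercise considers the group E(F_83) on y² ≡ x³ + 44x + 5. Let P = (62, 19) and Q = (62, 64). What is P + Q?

The two points share x = 62 and their y-coordinates satisfy 19 + 64 ≡ 0 (mod 83), so they are inverses. Their sum is O.

O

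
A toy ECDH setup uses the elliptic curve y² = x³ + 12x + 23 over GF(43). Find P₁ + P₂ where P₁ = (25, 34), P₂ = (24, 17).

(25, 34) + (24, 17). λ = (17 - 34)/(24 - 25) ≡ 26/42 mod 43. 42⁻¹ ≡ 42 (mod 43), so λ ≡ 17.
  x = λ² - 25 - 24 = 289 - 49 ≡ 25; y = λ·(25 - 25) - 34 ≡ 9. → (25, 9)

(25, 9)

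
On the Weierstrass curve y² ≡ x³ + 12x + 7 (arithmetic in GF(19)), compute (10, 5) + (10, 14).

O

The two points share x = 10 and their y-coordinates satisfy 5 + 14 ≡ 0 (mod 19), so they are inverses. Their sum is the point at infinity.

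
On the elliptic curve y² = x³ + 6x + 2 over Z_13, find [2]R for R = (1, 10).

(10, 10)

tangent at (1, 10): λ = (3·1² + 6)/(2·10) ≡ 9/7. 7⁻¹ ≡ 2 (mod 13), so λ ≡ 9·2 ≡ 5.
  x = λ² - 1 - 1 = 25 - 2 ≡ 10; y = λ·(1 - 10) - 10 ≡ 10. → (10, 10)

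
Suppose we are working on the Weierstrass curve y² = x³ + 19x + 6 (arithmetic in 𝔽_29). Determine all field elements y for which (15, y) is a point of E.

none

x³ + 19x + 6 = 3666 ≡ 12 (mod 29).
12 is a non-residue mod 29; no y exists.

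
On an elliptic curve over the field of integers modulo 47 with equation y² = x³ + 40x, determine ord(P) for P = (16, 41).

8

2P: tangent at (16, 41): λ = (3·16² + 40)/(2·41) ≡ 9/35. 35⁻¹ ≡ 43 (mod 47), so λ ≡ 9·43 ≡ 11.
  x = λ² - 16 - 16 = 121 - 32 ≡ 42; y = λ·(16 - 42) - 41 ≡ 2. → (42, 2)
3P: (42, 2) + (16, 41). λ = (41 - 2)/(16 - 42) ≡ 39/21 mod 47. 21⁻¹ ≡ 9 (mod 47) since 21·9 = 189 ≡ 1, so λ ≡ 22.
  x = λ² - 42 - 16 = 484 - 58 ≡ 3; y = λ·(42 - 3) - 2 ≡ 10. → (3, 10)
4P: (3, 10) + (16, 41). λ = (41 - 10)/(16 - 3) ≡ 31/13 mod 47. 13⁻¹ ≡ 29 (mod 47), so λ ≡ 6.
  x = λ² - 3 - 16 = 36 - 19 ≡ 17; y = λ·(3 - 17) - 10 ≡ 0. → (17, 0)
5P: (17, 0) + (16, 41). λ = (41 - 0)/(16 - 17) ≡ 41/46 mod 47. 46⁻¹ ≡ 46 (mod 47), so λ ≡ 6.
  x = λ² - 17 - 16 = 36 - 33 ≡ 3; y = λ·(17 - 3) - 0 ≡ 37. → (3, 37)
6P: (3, 37) + (16, 41). λ = (41 - 37)/(16 - 3) ≡ 4/13 mod 47. 13⁻¹ ≡ 29 (mod 47) since 13·29 = 377 ≡ 1, so λ ≡ 22.
  x = λ² - 3 - 16 = 484 - 19 ≡ 42; y = λ·(3 - 42) - 37 ≡ 45. → (42, 45)
7P: (42, 45) + (16, 41). λ = (41 - 45)/(16 - 42) ≡ 43/21 mod 47. 21⁻¹ ≡ 9 (mod 47) since 21·9 = 189 ≡ 1, so λ ≡ 11.
  x = λ² - 42 - 16 = 121 - 58 ≡ 16; y = λ·(42 - 16) - 45 ≡ 6. → (16, 6)
8P: (16, 6) + (16, 41): same x and y₁ ≡ -y₂, so the sum is 𝒪.
8P = 𝒪, so the order is 8.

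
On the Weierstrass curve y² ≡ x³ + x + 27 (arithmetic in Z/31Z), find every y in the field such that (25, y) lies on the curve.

none

x³ + 1x + 27 = 15677 ≡ 22 (mod 31).
22 is a non-residue mod 31; no y exists.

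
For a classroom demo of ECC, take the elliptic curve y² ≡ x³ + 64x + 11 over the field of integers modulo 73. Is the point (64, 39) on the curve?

no

y² = 39² ≡ 61; x³ + 64x + 11 = 266251 ≡ 20 (mod 73). 61 ≠ 20.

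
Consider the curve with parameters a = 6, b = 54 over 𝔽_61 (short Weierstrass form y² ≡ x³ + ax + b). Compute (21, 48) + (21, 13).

The two points share x = 21 and their y-coordinates satisfy 48 + 13 ≡ 0 (mod 61), so they are inverses. Their sum is ∞.

O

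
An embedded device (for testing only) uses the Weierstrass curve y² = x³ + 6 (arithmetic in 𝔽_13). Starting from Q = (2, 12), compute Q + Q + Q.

(5, 1)

Repeated addition: build up to 3Q.
2Q: tangent at (2, 12): λ = (3·2² + 0)/(2·12) ≡ 12/11. 11⁻¹ ≡ 6 (mod 13), so λ ≡ 12·6 ≡ 7.
  x = λ² - 2 - 2 = 49 - 4 ≡ 6; y = λ·(2 - 6) - 12 ≡ 12. → (6, 12)
3Q: (6, 12) + (2, 12). λ = (12 - 12)/(2 - 6) ≡ 0/9 mod 13. 9⁻¹ ≡ 3 (mod 13) since 9·3 = 27 ≡ 1, so λ ≡ 0.
  x = λ² - 6 - 2 = 0 - 8 ≡ 5; y = λ·(6 - 5) - 12 ≡ 1. → (5, 1)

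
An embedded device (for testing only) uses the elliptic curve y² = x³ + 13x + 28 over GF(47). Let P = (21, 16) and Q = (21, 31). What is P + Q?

O

The two points share x = 21 and their y-coordinates satisfy 16 + 31 ≡ 0 (mod 47), so they are inverses. Their sum is 𝒪.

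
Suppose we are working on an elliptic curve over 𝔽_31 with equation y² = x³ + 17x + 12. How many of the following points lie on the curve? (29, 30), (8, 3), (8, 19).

(29, 30): 30² ≡ 1, rhs ≡ 1 → on.
(8, 3): 3² ≡ 9, rhs ≡ 9 → on.
(8, 19): 19² ≡ 20, rhs ≡ 9 → off.

2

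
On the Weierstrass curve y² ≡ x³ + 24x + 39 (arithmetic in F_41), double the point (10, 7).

(1, 8)

tangent at (10, 7): λ = (3·10² + 24)/(2·7) ≡ 37/14. 14⁻¹ ≡ 3 (mod 41), so λ ≡ 37·3 ≡ 29.
  x = λ² - 10 - 10 = 841 - 20 ≡ 1; y = λ·(10 - 1) - 7 ≡ 8. → (1, 8)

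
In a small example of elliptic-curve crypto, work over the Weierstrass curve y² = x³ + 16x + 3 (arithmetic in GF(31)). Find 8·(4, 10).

(19, 25)

Write Q = (4, 10).
Repeated addition: build up to 8Q.
2Q: tangent at (4, 10): λ = (3·4² + 16)/(2·10) ≡ 2/20. 20⁻¹ ≡ 14 (mod 31), so λ ≡ 2·14 ≡ 28.
  x = λ² - 4 - 4 = 784 - 8 ≡ 1; y = λ·(4 - 1) - 10 ≡ 12. → (1, 12)
3Q: (1, 12) + (4, 10). λ = (10 - 12)/(4 - 1) ≡ 29/3 mod 31. 3⁻¹ ≡ 21 (mod 31) since 3·21 = 63 ≡ 1, so λ ≡ 20.
  x = λ² - 1 - 4 = 400 - 5 ≡ 23; y = λ·(1 - 23) - 12 ≡ 13. → (23, 13)
4Q: (23, 13) + (4, 10). λ = (10 - 13)/(4 - 23) ≡ 28/12 mod 31. 12⁻¹ ≡ 13 (mod 31) since 12·13 = 156 ≡ 1, so λ ≡ 23.
  x = λ² - 23 - 4 = 529 - 27 ≡ 6; y = λ·(23 - 6) - 13 ≡ 6. → (6, 6)
5Q: (6, 6) + (4, 10). λ = (10 - 6)/(4 - 6) ≡ 4/29 mod 31. 29⁻¹ ≡ 15 (mod 31) since 29·15 = 435 ≡ 1, so λ ≡ 29.
  x = λ² - 6 - 4 = 841 - 10 ≡ 25; y = λ·(6 - 25) - 6 ≡ 1. → (25, 1)
6Q: (25, 1) + (4, 10). λ = (10 - 1)/(4 - 25) ≡ 9/10 mod 31. 10⁻¹ ≡ 28 (mod 31), so λ ≡ 4.
  x = λ² - 25 - 4 = 16 - 29 ≡ 18; y = λ·(25 - 18) - 1 ≡ 27. → (18, 27)
7Q: (18, 27) + (4, 10). λ = (10 - 27)/(4 - 18) ≡ 14/17 mod 31. 17⁻¹ ≡ 11 (mod 31), so λ ≡ 30.
  x = λ² - 18 - 4 = 900 - 22 ≡ 10; y = λ·(18 - 10) - 27 ≡ 27. → (10, 27)
8Q: (10, 27) + (4, 10). λ = (10 - 27)/(4 - 10) ≡ 14/25 mod 31. 25⁻¹ ≡ 5 (mod 31), so λ ≡ 8.
  x = λ² - 10 - 4 = 64 - 14 ≡ 19; y = λ·(10 - 19) - 27 ≡ 25. → (19, 25)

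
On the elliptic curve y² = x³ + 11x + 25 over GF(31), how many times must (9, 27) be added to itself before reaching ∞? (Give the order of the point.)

10

2P: tangent at (9, 27): λ = (3·9² + 11)/(2·27) ≡ 6/23. 23⁻¹ ≡ 27 (mod 31), so λ ≡ 6·27 ≡ 7.
  x = λ² - 9 - 9 = 49 - 18 ≡ 0; y = λ·(9 - 0) - 27 ≡ 5. → (0, 5)
3P: (0, 5) + (9, 27). λ = (27 - 5)/(9 - 0) ≡ 22/9 mod 31. 9⁻¹ ≡ 7 (mod 31) since 9·7 = 63 ≡ 1, so λ ≡ 30.
  x = λ² - 0 - 9 = 900 - 9 ≡ 23; y = λ·(0 - 23) - 5 ≡ 18. → (23, 18)
4P: (23, 18) + (9, 27). λ = (27 - 18)/(9 - 23) ≡ 9/17 mod 31. 17⁻¹ ≡ 11 (mod 31), so λ ≡ 6.
  x = λ² - 23 - 9 = 36 - 32 ≡ 4; y = λ·(23 - 4) - 18 ≡ 3. → (4, 3)
5P: (4, 3) + (9, 27). λ = (27 - 3)/(9 - 4) ≡ 24/5 mod 31. 5⁻¹ ≡ 25 (mod 31) since 5·25 = 125 ≡ 1, so λ ≡ 11.
  x = λ² - 4 - 9 = 121 - 13 ≡ 15; y = λ·(4 - 15) - 3 ≡ 0. → (15, 0)
6P: (15, 0) + (9, 27). λ = (27 - 0)/(9 - 15) ≡ 27/25 mod 31. 25⁻¹ ≡ 5 (mod 31), so λ ≡ 11.
  x = λ² - 15 - 9 = 121 - 24 ≡ 4; y = λ·(15 - 4) - 0 ≡ 28. → (4, 28)
7P: (4, 28) + (9, 27). λ = (27 - 28)/(9 - 4) ≡ 30/5 mod 31. 5⁻¹ ≡ 25 (mod 31), so λ ≡ 6.
  x = λ² - 4 - 9 = 36 - 13 ≡ 23; y = λ·(4 - 23) - 28 ≡ 13. → (23, 13)
8P: (23, 13) + (9, 27). λ = (27 - 13)/(9 - 23) ≡ 14/17 mod 31. 17⁻¹ ≡ 11 (mod 31), so λ ≡ 30.
  x = λ² - 23 - 9 = 900 - 32 ≡ 0; y = λ·(23 - 0) - 13 ≡ 26. → (0, 26)
9P: (0, 26) + (9, 27). λ = (27 - 26)/(9 - 0) ≡ 1/9 mod 31. 9⁻¹ ≡ 7 (mod 31), so λ ≡ 7.
  x = λ² - 0 - 9 = 49 - 9 ≡ 9; y = λ·(0 - 9) - 26 ≡ 4. → (9, 4)
10P: (9, 4) + (9, 27): same x and y₁ ≡ -y₂, so the sum is ∞.
10P = ∞, so the order is 10.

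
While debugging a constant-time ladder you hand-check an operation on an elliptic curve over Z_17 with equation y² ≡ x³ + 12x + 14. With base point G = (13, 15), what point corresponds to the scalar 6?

Double-and-add on 6 = (110)₂. Start with G = (13, 15) for the leading 1-bit.
double: tangent at (13, 15): λ = (3·13² + 12)/(2·15) ≡ 9/13. 13⁻¹ ≡ 4 (mod 17), so λ ≡ 9·4 ≡ 2.
  x = λ² - 13 - 13 = 4 - 26 ≡ 12; y = λ·(13 - 12) - 15 ≡ 4. → (12, 4)
add G: (12, 4) + (13, 15). λ = (15 - 4)/(13 - 12) ≡ 11/1 mod 17. 1⁻¹ ≡ 1 (mod 17), so λ ≡ 11.
  x = λ² - 12 - 13 = 121 - 25 ≡ 11; y = λ·(12 - 11) - 4 ≡ 7. → (11, 7)
double: tangent at (11, 7): λ = (3·11² + 12)/(2·7) ≡ 1/14. 14⁻¹ ≡ 11 (mod 17) since 14·11 = 154 ≡ 1, so λ ≡ 1·11 ≡ 11.
  x = λ² - 11 - 11 = 121 - 22 ≡ 14; y = λ·(11 - 14) - 7 ≡ 11. → (14, 11)

(14, 11)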